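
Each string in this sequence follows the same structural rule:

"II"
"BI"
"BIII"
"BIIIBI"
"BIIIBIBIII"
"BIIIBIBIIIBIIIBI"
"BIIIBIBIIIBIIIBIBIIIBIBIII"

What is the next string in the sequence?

Each term (from the third on) is the previous term followed by the one before it: term 3 = BI·II = BIII.
So term 8 is BIIIBIBIIIBIIIBIBIIIBIBIII·BIIIBIBIIIBIIIBI.

BIIIBIBIIIBIIIBIBIIIBIBIIIBIIIBIBIIIBIIIBI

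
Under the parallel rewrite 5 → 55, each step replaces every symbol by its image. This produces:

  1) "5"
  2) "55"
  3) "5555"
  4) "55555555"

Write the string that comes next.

5555555555555555

Apply φ to 55555555 symbol by symbol: 5→55, 5→55, 5→55, 5→55, 5→55, 5→55, 5→55, 5→55; joined: 55 55 55 55 55 55 55 55.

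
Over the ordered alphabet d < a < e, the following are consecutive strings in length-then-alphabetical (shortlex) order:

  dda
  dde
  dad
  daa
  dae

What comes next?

ded

The successor of dae increments the rightmost position that isn't already e and resets every position after it to d.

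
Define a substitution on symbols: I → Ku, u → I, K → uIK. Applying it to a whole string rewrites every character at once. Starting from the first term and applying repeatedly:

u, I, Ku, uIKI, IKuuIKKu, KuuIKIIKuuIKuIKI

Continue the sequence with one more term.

Replace each of the 16 characters of KuuIKIIKuuIKuIKI in place — uIK I I Ku uIK Ku Ku uIK I I Ku uIK I Ku uIK Ku — and concatenate.

uIKIIKuuIKKuKuuIKIIKuuIKIKuuIKKu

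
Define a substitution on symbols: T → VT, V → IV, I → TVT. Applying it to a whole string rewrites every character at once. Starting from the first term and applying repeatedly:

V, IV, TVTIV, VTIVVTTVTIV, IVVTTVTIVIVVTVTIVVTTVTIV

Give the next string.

φ(IVVTTVTIVIVVTVTIVVTTVTIV) expands symbol-by-symbol to TVT IV IV VT VT IV VT TVT IV TVT IV IV VT IV VT TVT IV IV VT VT IV VT TVT IV; joining the 24 pieces gives the next term.

TVTIVIVVTVTIVVTTVTIVTVTIVIVVTIVVTTVTIVIVVTVTIVVTTVTIV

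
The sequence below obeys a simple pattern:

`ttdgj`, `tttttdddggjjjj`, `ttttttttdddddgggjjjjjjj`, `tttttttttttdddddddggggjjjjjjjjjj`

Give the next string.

Term n consists of 3n-1 t's, followed by 2n-1 d's, followed by n g's, followed by 3n-2 j's (n = 1, 2, …).
Setting n = 5 gives 14, 9, 5, 13 characters in each block.

ttttttttttttttdddddddddgggggjjjjjjjjjjjjj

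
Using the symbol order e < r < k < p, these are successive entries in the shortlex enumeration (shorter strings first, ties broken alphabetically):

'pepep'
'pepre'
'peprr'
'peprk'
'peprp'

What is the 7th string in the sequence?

Advancing 2 positions from peprp through peprp → pepke reaches term 7.

pepkr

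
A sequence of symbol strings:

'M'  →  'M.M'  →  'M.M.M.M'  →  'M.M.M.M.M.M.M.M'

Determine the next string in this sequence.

M.M.M.M.M.M.M.M.M.M.M.M.M.M.M.M

Every step duplicates the string with '.' between the halves.
One more doubling of M.M.M.M.M.M.M.M gives the answer.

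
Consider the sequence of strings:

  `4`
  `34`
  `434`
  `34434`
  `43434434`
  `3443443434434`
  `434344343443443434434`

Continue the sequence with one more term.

3443443434434434344343443443434434

This is a Fibonacci-style word recurrence s(k) = s(k−2)·s(k−1): e.g. 4·34 = 434.
The next term joins 3443443434434 and 434344343443443434434.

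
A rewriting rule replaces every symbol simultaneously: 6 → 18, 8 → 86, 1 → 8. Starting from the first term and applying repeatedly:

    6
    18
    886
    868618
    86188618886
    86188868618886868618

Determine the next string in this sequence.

8618886868618861888686861886188618886

Replace each of the 20 characters of 86188868618886868618 in place — 86 18 8 86 86 86 18 86 18 8 86 86 86 18 86 18 86 18 8 86 — and concatenate.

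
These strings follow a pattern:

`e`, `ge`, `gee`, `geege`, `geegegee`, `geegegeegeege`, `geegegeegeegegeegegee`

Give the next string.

This is a Fibonacci-style word recurrence s(k) = s(k−1)·s(k−2): e.g. ge·e = gee.
Continuing: geegegeegeegegeegegee · geegegeegeege gives term 8.

geegegeegeegegeegegeegeegegeegeege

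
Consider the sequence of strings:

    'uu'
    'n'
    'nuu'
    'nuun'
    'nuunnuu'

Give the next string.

nuunnuunuun

Each term (from the third on) is the previous term followed by the one before it: term 3 = n·uu = nuu.
Continuing: nuunnuu · nuun gives term 6.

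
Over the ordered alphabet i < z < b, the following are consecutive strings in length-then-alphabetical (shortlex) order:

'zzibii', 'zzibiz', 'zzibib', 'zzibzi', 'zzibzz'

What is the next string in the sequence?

zzibzb

Find the rightmost character of zzibzz below b, bump it to the next letter, and reset everything to its right to i.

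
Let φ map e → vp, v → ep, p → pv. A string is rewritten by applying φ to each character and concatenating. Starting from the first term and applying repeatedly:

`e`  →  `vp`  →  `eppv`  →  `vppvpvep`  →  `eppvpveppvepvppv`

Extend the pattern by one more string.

Rewriting the 16 symbols of eppvpveppvepvppv one by one yields vp pv pv ep pv ep vp pv pv ep vp pv ep pv pv ep; concatenated:

vppvpveppvepvppvpvepvppveppvpvep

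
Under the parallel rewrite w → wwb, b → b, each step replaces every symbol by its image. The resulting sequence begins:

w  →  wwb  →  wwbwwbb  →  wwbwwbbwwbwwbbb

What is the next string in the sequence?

Rewriting the 15 symbols of wwbwwbbwwbwwbbb one by one yields wwb wwb b wwb wwb b b wwb wwb b wwb wwb b b b; concatenated:

wwbwwbbwwbwwbbbwwbwwbbwwbwwbbbb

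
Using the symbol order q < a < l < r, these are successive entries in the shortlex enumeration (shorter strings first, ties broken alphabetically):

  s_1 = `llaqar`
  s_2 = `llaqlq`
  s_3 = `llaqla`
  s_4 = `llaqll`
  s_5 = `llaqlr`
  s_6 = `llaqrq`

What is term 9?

llaqrr

Advancing 3 positions from llaqrq through llaqrq → llaqra → llaqrl reaches term 9.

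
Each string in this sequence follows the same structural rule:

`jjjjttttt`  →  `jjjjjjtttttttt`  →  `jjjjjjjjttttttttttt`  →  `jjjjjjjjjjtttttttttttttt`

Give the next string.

Reading off run lengths: j runs 4, 6, 8, 10; t runs 5, 8, 11, 14 — each is linear in n, where the shown terms are n = 2, 3, 4, 5.
At n = 6 the blocks have lengths 12, 17.

jjjjjjjjjjjjttttttttttttttttt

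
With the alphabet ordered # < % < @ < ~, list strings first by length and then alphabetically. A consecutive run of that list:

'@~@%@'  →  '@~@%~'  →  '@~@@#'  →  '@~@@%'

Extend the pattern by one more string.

Treat @~@@% as a base-4 numeral over the given alphabet and add one, carrying through any trailing ~'s.

@~@@@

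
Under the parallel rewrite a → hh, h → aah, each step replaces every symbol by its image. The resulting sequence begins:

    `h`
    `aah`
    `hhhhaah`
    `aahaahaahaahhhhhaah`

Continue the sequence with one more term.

Rewriting the 19 symbols of aahaahaahaahhhhhaah one by one yields hh hh aah hh hh aah hh hh aah hh hh aah aah aah aah aah hh hh aah; concatenated:

hhhhaahhhhhaahhhhhaahhhhhaahaahaahaahaahhhhhaah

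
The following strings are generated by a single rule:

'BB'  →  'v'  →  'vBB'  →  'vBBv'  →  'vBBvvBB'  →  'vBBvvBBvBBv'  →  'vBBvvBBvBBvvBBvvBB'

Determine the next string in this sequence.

vBBvvBBvBBvvBBvvBBvBBvvBBvBBv

From term 3 onward, concatenate the last term with the second-to-last: v·BB = vBB, vBB·v = vBBv, …
The next term joins vBBvvBBvBBvvBBvvBB and vBBvvBBvBBv.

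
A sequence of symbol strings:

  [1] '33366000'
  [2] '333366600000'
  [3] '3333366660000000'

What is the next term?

Reading off run lengths: 3 runs 3, 4, 5; 6 runs 2, 3, 4; 0 runs 3, 5, 7 — each is linear in n, where the shown terms are n = 2, 3, 4.
Setting n = 5 gives 6, 5, 9 characters in each block.

33333366666000000000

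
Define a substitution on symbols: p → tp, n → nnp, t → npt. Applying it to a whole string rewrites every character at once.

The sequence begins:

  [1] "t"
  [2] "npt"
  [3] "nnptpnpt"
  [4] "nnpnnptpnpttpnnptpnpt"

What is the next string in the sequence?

nnpnnptpnnpnnptpnpttpnnptpnptnpttpnnpnnptpnpttpnnptpnpt

Applying the rule to each of the 21 symbols of nnpnnptpnpttpnnptpnpt gives the pieces nnp nnp tp nnp nnp tp npt tp nnp tp npt npt tp nnp nnp tp npt tp nnp tp npt, which concatenate to the answer.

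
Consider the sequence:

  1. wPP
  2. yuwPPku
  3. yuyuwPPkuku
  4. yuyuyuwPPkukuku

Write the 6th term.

yuyuyuyuyuwPPkukukukuku

s(k+1) = yu·s(k)·ku, so each term gains yu as a prefix and ku as a suffix.
From yuyuyuwPPkukuku, 2 further steps: yuyuyuwPPkukuku → yuyuyuyuwPPkukukuku → (answer).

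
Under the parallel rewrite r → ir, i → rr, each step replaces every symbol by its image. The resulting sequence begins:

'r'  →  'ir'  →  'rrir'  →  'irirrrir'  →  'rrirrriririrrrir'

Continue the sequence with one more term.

irirrriririrrrirrrirrriririrrrir

φ(rrirrriririrrrir) expands symbol-by-symbol to ir ir rr ir ir ir rr ir rr ir rr ir ir ir rr ir; joining the 16 pieces gives the next term.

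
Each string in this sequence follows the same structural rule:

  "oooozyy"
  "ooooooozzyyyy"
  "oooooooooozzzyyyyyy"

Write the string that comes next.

ooooooooooooozzzzyyyyyyyy

Term n consists of 3n+1 o's, followed by n z's, followed by 2n y's (n = 1, 2, …).
At n = 4 the blocks have lengths 13, 4, 8.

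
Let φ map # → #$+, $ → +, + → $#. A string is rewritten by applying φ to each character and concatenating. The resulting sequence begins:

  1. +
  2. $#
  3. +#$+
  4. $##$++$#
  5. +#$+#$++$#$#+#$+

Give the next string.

$##$++$##$++$#$#+#$++#$+$##$++$#

Applying the rule to each of the 16 symbols of +#$+#$++$#$#+#$+ gives the pieces $# #$+ + $# #$+ + $# $# + #$+ + #$+ $# #$+ + $#, which concatenate to the answer.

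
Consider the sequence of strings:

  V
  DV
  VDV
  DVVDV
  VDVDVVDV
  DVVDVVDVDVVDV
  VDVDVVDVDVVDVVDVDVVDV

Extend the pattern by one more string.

This is a Fibonacci-style word recurrence s(k) = s(k−2)·s(k−1): e.g. V·DV = VDV.
Continuing: DVVDVVDVDVVDV · VDVDVVDVDVVDVVDVDVVDV gives term 8.

DVVDVVDVDVVDVVDVDVVDVDVVDVVDVDVVDV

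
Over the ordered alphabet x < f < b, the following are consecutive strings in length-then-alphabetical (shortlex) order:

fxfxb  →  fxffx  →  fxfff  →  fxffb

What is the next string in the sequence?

fxfbx

Treat fxffb as a base-3 numeral over the given alphabet and add one, carrying through any trailing b's.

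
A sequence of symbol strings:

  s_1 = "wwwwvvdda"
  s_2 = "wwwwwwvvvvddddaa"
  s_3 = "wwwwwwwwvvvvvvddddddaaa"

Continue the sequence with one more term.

wwwwwwwwwwvvvvvvvvddddddddaaaa

Reading off run lengths: w runs 4, 6, 8; v runs 2, 4, 6; d runs 2, 4, 6; a runs 1, 2, 3 — each is linear in n (n = 1, 2, …).
Setting n = 4 gives 10, 8, 8, 4 characters in each block.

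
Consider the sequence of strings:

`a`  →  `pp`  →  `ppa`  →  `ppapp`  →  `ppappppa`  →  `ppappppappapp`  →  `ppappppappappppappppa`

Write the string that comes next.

Each term (from the third on) is the previous term followed by the one before it: term 3 = pp·a = ppa.
Continuing: ppappppappappppappppa · ppappppappapp gives term 8.

ppappppappappppappppappappppappapp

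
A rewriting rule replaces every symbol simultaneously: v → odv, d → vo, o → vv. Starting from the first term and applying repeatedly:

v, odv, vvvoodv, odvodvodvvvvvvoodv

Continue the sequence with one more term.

vvvoodvvvvoodvvvvoodvodvodvodvodvodvvvvvvoodv

Replace each of the 18 characters of odvodvodvvvvvvoodv in place — vv vo odv vv vo odv vv vo odv odv odv odv odv odv vv vv vo odv — and concatenate.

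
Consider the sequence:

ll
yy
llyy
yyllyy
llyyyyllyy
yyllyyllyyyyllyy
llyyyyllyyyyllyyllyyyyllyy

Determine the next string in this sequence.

This is a Fibonacci-style word recurrence s(k) = s(k−2)·s(k−1): e.g. ll·yy = llyy.
Continuing: yyllyyllyyyyllyy · llyyyyllyyyyllyyllyyyyllyy gives term 8.

yyllyyllyyyyllyyllyyyyllyyyyllyyllyyyyllyy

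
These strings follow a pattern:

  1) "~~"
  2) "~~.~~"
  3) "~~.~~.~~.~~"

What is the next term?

s(k+1) = s(k)·.·s(k) — each term doubles the last with '.' between the halves.
So the next term is two copies of ~~.~~.~~.~~ with '.' between the halves.

~~.~~.~~.~~.~~.~~.~~.~~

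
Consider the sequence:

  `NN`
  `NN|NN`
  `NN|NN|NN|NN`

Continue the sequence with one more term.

NN|NN|NN|NN|NN|NN|NN|NN

Each string is two copies of the previous one joined by '|'.
One more doubling of NN|NN|NN|NN gives the answer.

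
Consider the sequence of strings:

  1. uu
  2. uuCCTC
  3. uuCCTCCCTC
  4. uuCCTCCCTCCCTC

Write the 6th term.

The strings grow by a fixed suffix CCTC each time.
From uuCCTCCCTCCCTC, 2 further steps: uuCCTCCCTCCCTC → uuCCTCCCTCCCTCCCTC → (answer).

uuCCTCCCTCCCTCCCTCCCTC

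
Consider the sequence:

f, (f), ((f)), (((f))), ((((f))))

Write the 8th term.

(((((((f)))))))

Every step adds ( to the front and ) to the end of the previous string.
From ((((f)))), 3 further steps: ((((f)))) → (((((f))))) → ((((((f)))))) → (answer).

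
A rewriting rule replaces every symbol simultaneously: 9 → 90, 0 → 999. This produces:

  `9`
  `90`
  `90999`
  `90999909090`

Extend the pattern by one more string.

Rewriting each symbol of 90999909090: 9→90, 0→999, 9→90, 9→90, 9→90, 9→90, 0→999, 9→90, 0→999, 9→90, 0→999, which concatenates to 90 999 90 90 90 90 999 90 999 90 999.

90999909090909999099990999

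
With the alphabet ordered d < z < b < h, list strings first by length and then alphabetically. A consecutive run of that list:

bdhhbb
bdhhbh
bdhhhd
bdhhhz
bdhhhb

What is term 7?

Continuing the enumeration 2 steps past bdhhhb: bdhhhb → bdhhhh → (answer).

bzdddd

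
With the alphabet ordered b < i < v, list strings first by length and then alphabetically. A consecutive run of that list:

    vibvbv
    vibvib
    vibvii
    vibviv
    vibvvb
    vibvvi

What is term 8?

viibbb

Stepping forward 2 times from vibvvi: vibvvi → vibvvv, then the target.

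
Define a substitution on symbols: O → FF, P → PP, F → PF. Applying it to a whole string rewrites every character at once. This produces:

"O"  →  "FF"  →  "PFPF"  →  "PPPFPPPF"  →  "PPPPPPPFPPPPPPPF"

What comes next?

Applying the rule to each of the 16 symbols of PPPPPPPFPPPPPPPF gives the pieces PP PP PP PP PP PP PP PF PP PP PP PP PP PP PP PF, which concatenate to the answer.

PPPPPPPPPPPPPPPFPPPPPPPPPPPPPPPF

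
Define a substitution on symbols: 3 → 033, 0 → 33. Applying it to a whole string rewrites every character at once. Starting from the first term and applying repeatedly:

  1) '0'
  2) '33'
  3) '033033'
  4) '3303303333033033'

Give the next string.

Replace each of the 16 characters of 3303303333033033 in place — 033 033 33 033 033 33 033 033 033 033 33 033 033 33 033 033 — and concatenate.

03303333033033330330330330333303303333033033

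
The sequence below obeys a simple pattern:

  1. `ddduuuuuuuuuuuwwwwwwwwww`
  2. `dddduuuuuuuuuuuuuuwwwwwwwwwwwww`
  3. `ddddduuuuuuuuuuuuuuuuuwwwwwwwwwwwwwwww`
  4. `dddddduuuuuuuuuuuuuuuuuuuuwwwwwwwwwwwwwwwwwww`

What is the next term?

The n-th term is n d's then 3n+2 u's then 3n+1 w's, where the shown terms are n = 3, 4, 5, 6.
At n = 7 the blocks have lengths 7, 23, 22.

ddddddduuuuuuuuuuuuuuuuuuuuuuuwwwwwwwwwwwwwwwwwwwwww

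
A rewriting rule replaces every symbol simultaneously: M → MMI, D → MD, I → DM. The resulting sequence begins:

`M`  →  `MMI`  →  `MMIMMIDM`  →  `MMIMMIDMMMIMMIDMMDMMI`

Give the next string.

Rewriting the 21 symbols of MMIMMIDMMMIMMIDMMDMMI one by one yields MMI MMI DM MMI MMI DM MD MMI MMI MMI DM MMI MMI DM MD MMI MMI MD MMI MMI DM; concatenated:

MMIMMIDMMMIMMIDMMDMMIMMIMMIDMMMIMMIDMMDMMIMMIMDMMIMMIDM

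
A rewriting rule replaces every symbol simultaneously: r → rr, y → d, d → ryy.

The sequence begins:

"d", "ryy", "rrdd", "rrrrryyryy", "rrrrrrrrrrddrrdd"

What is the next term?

Applying the rule to each of the 16 symbols of rrrrrrrrrrddrrdd gives the pieces rr rr rr rr rr rr rr rr rr rr ryy ryy rr rr ryy ryy, which concatenate to the answer.

rrrrrrrrrrrrrrrrrrrrryyryyrrrrryyryy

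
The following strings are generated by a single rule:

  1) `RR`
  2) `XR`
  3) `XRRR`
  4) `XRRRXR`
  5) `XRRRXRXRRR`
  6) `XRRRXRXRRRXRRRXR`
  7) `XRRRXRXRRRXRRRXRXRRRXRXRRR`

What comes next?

From term 3 onward, concatenate the last term with the second-to-last: XR·RR = XRRR, XRRR·XR = XRRRXR, …
The next term joins XRRRXRXRRRXRRRXRXRRRXRXRRR and XRRRXRXRRRXRRRXR.

XRRRXRXRRRXRRRXRXRRRXRXRRRXRRRXRXRRRXRRRXR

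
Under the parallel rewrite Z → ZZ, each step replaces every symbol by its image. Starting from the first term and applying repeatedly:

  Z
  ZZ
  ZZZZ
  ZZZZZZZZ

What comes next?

Expanding ZZZZZZZZ: Z→ZZ, Z→ZZ, Z→ZZ, Z→ZZ, Z→ZZ, Z→ZZ, Z→ZZ, Z→ZZ. Concatenated: ZZ ZZ ZZ ZZ ZZ ZZ ZZ ZZ.

ZZZZZZZZZZZZZZZZ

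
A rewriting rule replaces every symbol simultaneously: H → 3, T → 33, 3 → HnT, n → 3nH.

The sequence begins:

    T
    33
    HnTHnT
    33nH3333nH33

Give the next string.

HnTHnT3nH3HnTHnTHnTHnT3nH3HnTHnT

Apply φ to 33nH3333nH33 symbol by symbol: 3→HnT, 3→HnT, n→3nH, H→3, 3→HnT, 3→HnT, 3→HnT, 3→HnT, n→3nH, H→3, 3→HnT, 3→HnT; joined: HnT HnT 3nH 3 HnT HnT HnT HnT 3nH 3 HnT HnT.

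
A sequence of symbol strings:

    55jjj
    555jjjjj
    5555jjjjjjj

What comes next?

Term n consists of n+1 5's, followed by 2n+1 j's (n = 1, 2, …).
For the next term, n = 4, so the run lengths are 5, 9.

55555jjjjjjjjj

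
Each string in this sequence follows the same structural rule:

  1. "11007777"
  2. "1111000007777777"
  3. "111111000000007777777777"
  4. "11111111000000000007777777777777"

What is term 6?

Each string has the form 1^{2n} 0^{3n-1} 7^{3n+1} (n = 1, 2, …).
Setting n = 6 gives 12, 17, 19 characters in each block.

111111111111000000000000000007777777777777777777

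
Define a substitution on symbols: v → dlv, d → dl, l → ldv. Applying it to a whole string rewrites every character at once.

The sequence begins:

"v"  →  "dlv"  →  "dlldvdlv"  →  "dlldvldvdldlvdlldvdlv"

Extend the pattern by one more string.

Rewriting the 21 symbols of dlldvldvdldlvdlldvdlv one by one yields dl ldv ldv dl dlv ldv dl dlv dl ldv dl ldv dlv dl ldv ldv dl dlv dl ldv dlv; concatenated:

dlldvldvdldlvldvdldlvdlldvdlldvdlvdlldvldvdldlvdlldvdlv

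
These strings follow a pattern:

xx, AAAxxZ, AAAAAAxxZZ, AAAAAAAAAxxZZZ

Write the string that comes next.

Every step adds AAA to the front and Z to the end of the previous string.
So the next term is AAA·AAAAAAAAAxxZZZ·Z.

AAAAAAAAAAAAxxZZZZ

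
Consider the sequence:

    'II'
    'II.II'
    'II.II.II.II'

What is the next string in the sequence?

Every step duplicates the string with '.' between the halves.
One more doubling of II.II.II.II gives the answer.

II.II.II.II.II.II.II.II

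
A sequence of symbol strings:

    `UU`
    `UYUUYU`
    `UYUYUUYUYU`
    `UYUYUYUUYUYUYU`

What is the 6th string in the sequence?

UYUYUYUYUYUUYUYUYUYUYU

Every step adds UY to the front and YU to the end of the previous string.
From UYUYUYUUYUYUYU, 2 further steps: UYUYUYUUYUYUYU → UYUYUYUYUUYUYUYUYU → (answer).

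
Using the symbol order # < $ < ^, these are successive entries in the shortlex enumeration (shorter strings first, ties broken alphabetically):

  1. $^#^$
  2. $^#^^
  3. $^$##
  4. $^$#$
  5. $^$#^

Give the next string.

$^$$#

Treat $^$#^ as a base-3 numeral over the given alphabet and add one, carrying through any trailing ^'s.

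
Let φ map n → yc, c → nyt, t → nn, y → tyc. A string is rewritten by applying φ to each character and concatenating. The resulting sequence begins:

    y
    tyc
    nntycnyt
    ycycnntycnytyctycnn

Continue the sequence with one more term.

Applying the rule to each of the 19 symbols of ycycnntycnytyctycnn gives the pieces tyc nyt tyc nyt yc yc nn tyc nyt yc tyc nn tyc nyt nn tyc nyt yc yc, which concatenate to the answer.

tycnyttycnytycycnntycnytyctycnntycnytnntycnytycyc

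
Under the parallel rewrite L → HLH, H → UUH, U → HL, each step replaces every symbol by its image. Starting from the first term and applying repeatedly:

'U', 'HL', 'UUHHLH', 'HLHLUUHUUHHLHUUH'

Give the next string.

φ(HLHLUUHUUHHLHUUH) expands symbol-by-symbol to UUH HLH UUH HLH HL HL UUH HL HL UUH UUH HLH UUH HL HL UUH; joining the 16 pieces gives the next term.

UUHHLHUUHHLHHLHLUUHHLHLUUHUUHHLHUUHHLHLUUH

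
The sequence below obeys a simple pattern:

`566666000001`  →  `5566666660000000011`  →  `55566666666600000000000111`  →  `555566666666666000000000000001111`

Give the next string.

The n-th term is n-1 5's then 2n+1 6's then 3n-1 0's then n-1 1's, where the shown terms are n = 2, 3, 4, 5.
At n = 6 the blocks have lengths 5, 13, 17, 5.

5555566666666666660000000000000000011111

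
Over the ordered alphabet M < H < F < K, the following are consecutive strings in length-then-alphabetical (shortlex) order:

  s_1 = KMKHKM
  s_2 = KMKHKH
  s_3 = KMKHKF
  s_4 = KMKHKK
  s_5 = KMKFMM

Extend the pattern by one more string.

Find the rightmost character of KMKFMM below K, bump it to the next letter, and reset everything to its right to M.

KMKFMH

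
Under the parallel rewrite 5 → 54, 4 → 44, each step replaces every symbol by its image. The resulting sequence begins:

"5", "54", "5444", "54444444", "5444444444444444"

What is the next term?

Replace each of the 16 characters of 5444444444444444 in place — 54 44 44 44 44 44 44 44 44 44 44 44 44 44 44 44 — and concatenate.

54444444444444444444444444444444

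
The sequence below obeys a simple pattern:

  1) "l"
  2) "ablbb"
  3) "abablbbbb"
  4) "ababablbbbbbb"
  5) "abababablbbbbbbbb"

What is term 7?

s(k+1) = ab·s(k)·bb, so each term gains ab as a prefix and bb as a suffix.
From abababablbbbbbbbb, 2 further steps: abababablbbbbbbbb → ababababablbbbbbbbbbb → (answer).

abababababablbbbbbbbbbbbb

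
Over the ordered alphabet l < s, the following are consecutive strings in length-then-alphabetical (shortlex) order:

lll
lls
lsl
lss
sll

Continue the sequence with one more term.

The successor of sll increments the rightmost position that isn't already s and resets every position after it to l.

sls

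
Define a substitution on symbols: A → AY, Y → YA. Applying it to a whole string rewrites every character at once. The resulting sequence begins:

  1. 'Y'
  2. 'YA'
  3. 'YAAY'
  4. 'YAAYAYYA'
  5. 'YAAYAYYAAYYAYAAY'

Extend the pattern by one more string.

Applying the rule to each of the 16 symbols of YAAYAYYAAYYAYAAY gives the pieces YA AY AY YA AY YA YA AY AY YA YA AY YA AY AY YA, which concatenate to the answer.

YAAYAYYAAYYAYAAYAYYAYAAYYAAYAYYA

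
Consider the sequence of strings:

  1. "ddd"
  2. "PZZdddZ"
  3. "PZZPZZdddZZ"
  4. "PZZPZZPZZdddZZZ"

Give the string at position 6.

Every step adds PZZ to the front and Z to the end of the previous string.
From PZZPZZPZZdddZZZ, 2 further steps: PZZPZZPZZdddZZZ → PZZPZZPZZPZZdddZZZZ → (answer).

PZZPZZPZZPZZPZZdddZZZZZ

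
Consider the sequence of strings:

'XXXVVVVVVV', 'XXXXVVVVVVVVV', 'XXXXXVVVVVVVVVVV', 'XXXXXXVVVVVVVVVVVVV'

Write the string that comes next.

XXXXXXXVVVVVVVVVVVVVVV

Term n consists of n X's, followed by 2n+1 V's, where the shown terms are n = 3, 4, 5, 6.
For the next term, n = 7, so the run lengths are 7, 15.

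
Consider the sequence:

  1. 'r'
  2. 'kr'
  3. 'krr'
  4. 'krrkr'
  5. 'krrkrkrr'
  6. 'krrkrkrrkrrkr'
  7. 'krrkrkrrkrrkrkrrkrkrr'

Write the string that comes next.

krrkrkrrkrrkrkrrkrkrrkrrkrkrrkrrkr

Each term (from the third on) is the previous term followed by the one before it: term 3 = kr·r = krr.
Continuing: krrkrkrrkrrkrkrrkrkrr · krrkrkrrkrrkr gives term 8.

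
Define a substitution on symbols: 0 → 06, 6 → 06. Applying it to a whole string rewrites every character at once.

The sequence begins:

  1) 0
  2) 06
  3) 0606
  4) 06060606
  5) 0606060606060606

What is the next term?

Rewriting the 16 symbols of 0606060606060606 one by one yields 06 06 06 06 06 06 06 06 06 06 06 06 06 06 06 06; concatenated:

06060606060606060606060606060606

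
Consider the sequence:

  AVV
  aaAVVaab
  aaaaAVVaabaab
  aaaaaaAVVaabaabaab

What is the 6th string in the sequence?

s(k+1) = aa·s(k)·aab, so each term gains aa as a prefix and aab as a suffix.
From aaaaaaAVVaabaabaab, 2 further steps: aaaaaaAVVaabaabaab → aaaaaaaaAVVaabaabaabaab → (answer).

aaaaaaaaaaAVVaabaabaabaabaab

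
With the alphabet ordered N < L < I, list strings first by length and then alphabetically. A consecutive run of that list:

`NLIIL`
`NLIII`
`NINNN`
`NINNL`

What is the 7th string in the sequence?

Advancing 3 positions from NINNL through NINNL → NINNI → NINLN reaches term 7.

NINLL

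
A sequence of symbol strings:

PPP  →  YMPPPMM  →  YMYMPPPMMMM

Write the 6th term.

YMYMYMYMYMPPPMMMMMMMMMM

Each term wraps the previous one in YM on the left and MM on the right.
From YMYMPPPMMMM, 3 further steps: YMYMPPPMMMM → YMYMYMPPPMMMMMM → YMYMYMYMPPPMMMMMMMM → (answer).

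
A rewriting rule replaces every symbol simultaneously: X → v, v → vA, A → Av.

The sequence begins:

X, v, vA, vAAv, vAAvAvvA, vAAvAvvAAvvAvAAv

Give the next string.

Applying the rule to each of the 16 symbols of vAAvAvvAAvvAvAAv gives the pieces vA Av Av vA Av vA vA Av Av vA vA Av vA Av Av vA, which concatenate to the answer.

vAAvAvvAAvvAvAAvAvvAvAAvvAAvAvvA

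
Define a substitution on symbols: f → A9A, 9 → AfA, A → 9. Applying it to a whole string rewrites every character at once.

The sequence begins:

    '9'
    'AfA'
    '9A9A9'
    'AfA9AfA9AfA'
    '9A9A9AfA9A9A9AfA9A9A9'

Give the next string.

AfA9AfA9AfA9A9A9AfA9AfA9AfA9A9A9AfA9AfA9AfA

φ(9A9A9AfA9A9A9AfA9A9A9) expands symbol-by-symbol to AfA 9 AfA 9 AfA 9 A9A 9 AfA 9 AfA 9 AfA 9 A9A 9 AfA 9 AfA 9 AfA; joining the 21 pieces gives the next term.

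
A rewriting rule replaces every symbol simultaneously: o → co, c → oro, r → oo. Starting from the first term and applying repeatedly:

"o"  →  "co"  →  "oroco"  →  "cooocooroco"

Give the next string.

orocococoorococooocooroco

Rewriting each symbol of cooocooroco: c→oro, o→co, o→co, o→co, c→oro, o→co, o→co, r→oo, o→co, c→oro, o→co, which concatenates to oro co co co oro co co oo co oro co.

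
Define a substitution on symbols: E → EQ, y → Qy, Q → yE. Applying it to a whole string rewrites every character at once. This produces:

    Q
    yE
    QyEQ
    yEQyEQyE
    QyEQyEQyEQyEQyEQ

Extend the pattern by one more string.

Replace each of the 16 characters of QyEQyEQyEQyEQyEQ in place — yE Qy EQ yE Qy EQ yE Qy EQ yE Qy EQ yE Qy EQ yE — and concatenate.

yEQyEQyEQyEQyEQyEQyEQyEQyEQyEQyE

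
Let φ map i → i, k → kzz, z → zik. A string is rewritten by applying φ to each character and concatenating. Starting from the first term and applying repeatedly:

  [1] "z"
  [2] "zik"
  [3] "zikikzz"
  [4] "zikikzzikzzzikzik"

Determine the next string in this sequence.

zikikzzikzzzikzikikzzzikzikzikikzzzikikzz

Replace each of the 17 characters of zikikzzikzzzikzik in place — zik i kzz i kzz zik zik i kzz zik zik zik i kzz zik i kzz — and concatenate.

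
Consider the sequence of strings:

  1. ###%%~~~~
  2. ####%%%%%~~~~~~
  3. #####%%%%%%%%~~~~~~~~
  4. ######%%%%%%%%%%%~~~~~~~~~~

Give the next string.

#######%%%%%%%%%%%%%%~~~~~~~~~~~~

Term n consists of n+2 #'s, followed by 3n-1 %'s, followed by 2n+2 ~'s (n = 1, 2, …).
At n = 5 the blocks have lengths 7, 14, 12.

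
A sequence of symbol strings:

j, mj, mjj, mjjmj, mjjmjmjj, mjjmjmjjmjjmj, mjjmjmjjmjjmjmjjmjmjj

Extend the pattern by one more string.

mjjmjmjjmjjmjmjjmjmjjmjjmjmjjmjjmj

This is a Fibonacci-style word recurrence s(k) = s(k−1)·s(k−2): e.g. mj·j = mjj.
The next term joins mjjmjmjjmjjmjmjjmjmjj and mjjmjmjjmjjmj.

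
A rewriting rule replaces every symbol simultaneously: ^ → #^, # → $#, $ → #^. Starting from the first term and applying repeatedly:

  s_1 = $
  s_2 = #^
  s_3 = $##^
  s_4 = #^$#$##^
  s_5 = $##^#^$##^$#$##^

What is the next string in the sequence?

Applying the rule to each of the 16 symbols of $##^#^$##^$#$##^ gives the pieces #^ $# $# #^ $# #^ #^ $# $# #^ #^ $# #^ $# $# #^, which concatenate to the answer.

#^$#$##^$##^#^$#$##^#^$##^$#$##^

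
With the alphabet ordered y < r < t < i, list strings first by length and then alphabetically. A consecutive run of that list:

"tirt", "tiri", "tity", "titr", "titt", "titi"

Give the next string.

tiiy

The successor of titi increments the rightmost position that isn't already i and resets every position after it to y.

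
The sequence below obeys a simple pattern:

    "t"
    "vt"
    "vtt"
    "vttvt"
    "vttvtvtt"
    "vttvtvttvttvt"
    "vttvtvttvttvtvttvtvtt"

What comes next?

This is a Fibonacci-style word recurrence s(k) = s(k−1)·s(k−2): e.g. vt·t = vtt.
The next term joins vttvtvttvttvtvttvtvtt and vttvtvttvttvt.

vttvtvttvttvtvttvtvttvttvtvttvttvt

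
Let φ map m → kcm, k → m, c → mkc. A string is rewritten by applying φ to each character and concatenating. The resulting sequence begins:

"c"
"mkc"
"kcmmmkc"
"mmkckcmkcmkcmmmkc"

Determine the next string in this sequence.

φ(mmkckcmkcmkcmmmkc) expands symbol-by-symbol to kcm kcm m mkc m mkc kcm m mkc kcm m mkc kcm kcm kcm m mkc; joining the 17 pieces gives the next term.

kcmkcmmmkcmmkckcmmmkckcmmmkckcmkcmkcmmmkc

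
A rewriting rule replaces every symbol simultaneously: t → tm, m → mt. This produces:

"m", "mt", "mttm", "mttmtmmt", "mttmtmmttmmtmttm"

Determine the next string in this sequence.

Rewriting the 16 symbols of mttmtmmttmmtmttm one by one yields mt tm tm mt tm mt mt tm tm mt mt tm mt tm tm mt; concatenated:

mttmtmmttmmtmttmtmmtmttmmttmtmmt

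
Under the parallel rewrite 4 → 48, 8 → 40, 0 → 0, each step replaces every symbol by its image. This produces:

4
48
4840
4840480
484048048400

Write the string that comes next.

Expanding 484048048400: 4→48, 8→40, 4→48, 0→0, 4→48, 8→40, 0→0, 4→48, 8→40, 4→48, 0→0, 0→0. Concatenated: 48 40 48 0 48 40 0 48 40 48 0 0.

48404804840048404800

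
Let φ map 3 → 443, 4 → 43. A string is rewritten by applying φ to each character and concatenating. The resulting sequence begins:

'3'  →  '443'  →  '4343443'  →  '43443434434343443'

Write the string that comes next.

Rewriting the 17 symbols of 43443434434343443 one by one yields 43 443 43 43 443 43 443 43 43 443 43 443 43 443 43 43 443; concatenated:

43443434344343443434344343443434434343443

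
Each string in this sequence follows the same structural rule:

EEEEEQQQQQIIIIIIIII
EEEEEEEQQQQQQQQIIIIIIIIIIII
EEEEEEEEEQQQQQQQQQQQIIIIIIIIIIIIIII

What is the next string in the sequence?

EEEEEEEEEEEQQQQQQQQQQQQQQIIIIIIIIIIIIIIIIII

The n-th term is 2n+1 E's then 3n-1 Q's then 3n+3 I's, where the shown terms are n = 2, 3, 4.
At n = 5 the blocks have lengths 11, 14, 18.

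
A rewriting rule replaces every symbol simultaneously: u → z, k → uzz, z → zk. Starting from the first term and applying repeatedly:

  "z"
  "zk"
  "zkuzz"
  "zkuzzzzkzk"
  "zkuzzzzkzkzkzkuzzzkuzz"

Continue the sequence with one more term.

zkuzzzzkzkzkzkuzzzkuzzzkuzzzkuzzzzkzkzkuzzzzkzk

Replace each of the 22 characters of zkuzzzzkzkzkzkuzzzkuzz in place — zk uzz z zk zk zk zk uzz zk uzz zk uzz zk uzz z zk zk zk uzz z zk zk — and concatenate.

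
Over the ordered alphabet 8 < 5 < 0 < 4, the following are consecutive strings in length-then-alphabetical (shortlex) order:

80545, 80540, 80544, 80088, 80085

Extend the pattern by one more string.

80080

Treat 80085 as a base-4 numeral over the given alphabet and add one, carrying through any trailing 4's.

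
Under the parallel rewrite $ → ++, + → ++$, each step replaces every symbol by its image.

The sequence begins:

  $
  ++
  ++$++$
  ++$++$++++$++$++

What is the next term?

Rewriting the 16 symbols of ++$++$++++$++$++ one by one yields ++$ ++$ ++ ++$ ++$ ++ ++$ ++$ ++$ ++$ ++ ++$ ++$ ++ ++$ ++$; concatenated:

++$++$++++$++$++++$++$++$++$++++$++$++++$++$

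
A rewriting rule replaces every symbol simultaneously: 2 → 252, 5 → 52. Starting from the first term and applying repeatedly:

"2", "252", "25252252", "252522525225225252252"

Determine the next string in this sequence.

Applying the rule to each of the 21 symbols of 252522525225225252252 gives the pieces 252 52 252 52 252 252 52 252 52 252 252 52 252 252 52 252 52 252 252 52 252, which concatenate to the answer.

2525225252252252522525225225252252252522525225225252252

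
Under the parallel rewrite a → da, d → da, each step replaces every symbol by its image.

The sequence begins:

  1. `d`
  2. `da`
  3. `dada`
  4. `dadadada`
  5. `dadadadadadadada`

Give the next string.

Applying the rule to each of the 16 symbols of dadadadadadadada gives the pieces da da da da da da da da da da da da da da da da, which concatenate to the answer.

dadadadadadadadadadadadadadadada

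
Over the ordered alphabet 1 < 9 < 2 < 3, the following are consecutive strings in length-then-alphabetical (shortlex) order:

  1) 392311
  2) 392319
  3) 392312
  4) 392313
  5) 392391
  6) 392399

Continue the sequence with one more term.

The successor of 392399 increments the rightmost position that isn't already 3 and resets every position after it to 1.

392392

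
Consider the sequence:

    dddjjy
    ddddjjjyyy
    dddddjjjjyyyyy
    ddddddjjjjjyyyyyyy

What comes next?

dddddddjjjjjjyyyyyyyyy

Term n consists of n+2 d's, followed by n+1 j's, followed by 2n-1 y's (n = 1, 2, …).
Setting n = 5 gives 7, 6, 9 characters in each block.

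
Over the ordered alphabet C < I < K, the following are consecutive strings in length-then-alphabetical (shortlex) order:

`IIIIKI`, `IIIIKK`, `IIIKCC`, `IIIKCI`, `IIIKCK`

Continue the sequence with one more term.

IIIKIC

The successor of IIIKCK increments the rightmost position that isn't already K and resets every position after it to C.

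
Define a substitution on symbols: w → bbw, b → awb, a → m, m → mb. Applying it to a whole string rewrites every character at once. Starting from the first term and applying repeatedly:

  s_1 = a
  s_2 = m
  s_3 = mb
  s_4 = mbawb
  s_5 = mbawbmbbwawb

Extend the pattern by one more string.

mbawbmbbwawbmbawbawbbbwmbbwawb

Rewriting each symbol of mbawbmbbwawb: m→mb, b→awb, a→m, w→bbw, b→awb, m→mb, b→awb, b→awb, w→bbw, a→m, w→bbw, b→awb, which concatenates to mb awb m bbw awb mb awb awb bbw m bbw awb.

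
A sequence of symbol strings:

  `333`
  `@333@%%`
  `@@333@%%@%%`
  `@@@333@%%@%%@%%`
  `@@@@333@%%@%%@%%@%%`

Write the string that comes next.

s(k+1) = @·s(k)·@%%, so each term gains @ as a prefix and @%% as a suffix.
So the next term is @·@@@@333@%%@%%@%%@%%·@%%.

@@@@@333@%%@%%@%%@%%@%%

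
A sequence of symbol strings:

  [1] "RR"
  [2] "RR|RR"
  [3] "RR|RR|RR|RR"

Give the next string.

RR|RR|RR|RR|RR|RR|RR|RR

Each string is two copies of the previous one joined by '|'.
One more doubling of RR|RR|RR|RR gives the answer.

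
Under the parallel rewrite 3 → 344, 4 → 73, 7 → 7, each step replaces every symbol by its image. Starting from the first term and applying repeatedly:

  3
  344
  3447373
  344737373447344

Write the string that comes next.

Applying the rule to each of the 15 symbols of 344737373447344 gives the pieces 344 73 73 7 344 7 344 7 344 73 73 7 344 73 73, which concatenate to the answer.

3447373734473447344737373447373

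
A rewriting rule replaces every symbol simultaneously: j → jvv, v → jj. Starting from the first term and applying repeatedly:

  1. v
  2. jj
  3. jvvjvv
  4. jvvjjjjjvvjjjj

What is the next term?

jvvjjjjjvvjvvjvvjvvjvvjjjjjvvjvvjvvjvv

φ(jvvjjjjjvvjjjj) expands symbol-by-symbol to jvv jj jj jvv jvv jvv jvv jvv jj jj jvv jvv jvv jvv; joining the 14 pieces gives the next term.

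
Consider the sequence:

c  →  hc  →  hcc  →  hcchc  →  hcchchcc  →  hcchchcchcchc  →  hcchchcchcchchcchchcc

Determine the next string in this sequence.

Each term (from the third on) is the previous term followed by the one before it: term 3 = hc·c = hcc.
So term 8 is hcchchcchcchchcchchcc·hcchchcchcchc.

hcchchcchcchchcchchcchcchchcchcchc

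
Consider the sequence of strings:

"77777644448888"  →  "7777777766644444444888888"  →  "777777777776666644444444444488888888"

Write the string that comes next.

77777777777777666666644444444444444448888888888

Each string has the form 7^{3n+2} 6^{2n-1} 4^{4n} 8^{2n+2} (n = 1, 2, …).
For the next term, n = 4, so the run lengths are 14, 7, 16, 10.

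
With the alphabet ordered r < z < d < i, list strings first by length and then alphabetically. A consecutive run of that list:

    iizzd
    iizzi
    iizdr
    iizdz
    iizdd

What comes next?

Treat iizdd as a base-4 numeral over the given alphabet and add one, carrying through any trailing i's.

iizdi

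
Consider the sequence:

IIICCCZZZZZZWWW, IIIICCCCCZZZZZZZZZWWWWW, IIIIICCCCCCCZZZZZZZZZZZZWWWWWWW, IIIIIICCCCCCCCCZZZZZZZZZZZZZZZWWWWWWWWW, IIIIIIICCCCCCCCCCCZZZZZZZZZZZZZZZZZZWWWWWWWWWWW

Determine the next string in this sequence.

IIIIIIIICCCCCCCCCCCCCZZZZZZZZZZZZZZZZZZZZZWWWWWWWWWWWWW

Reading off run lengths: I runs 3, 4, 5, 6, 7; C runs 3, 5, 7, 9, 11; Z runs 6, 9, 12, 15, 18; W runs 3, 5, 7, 9, 11 — each is linear in n, where the shown terms are n = 2, 3, 4, 5, 6.
Setting n = 7 gives 8, 13, 21, 13 characters in each block.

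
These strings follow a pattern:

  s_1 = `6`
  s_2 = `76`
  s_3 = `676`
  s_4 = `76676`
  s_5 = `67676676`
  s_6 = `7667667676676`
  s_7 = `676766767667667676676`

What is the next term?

7667667676676676766767667667676676

This is a Fibonacci-style word recurrence s(k) = s(k−2)·s(k−1): e.g. 6·76 = 676.
So term 8 is 7667667676676·676766767667667676676.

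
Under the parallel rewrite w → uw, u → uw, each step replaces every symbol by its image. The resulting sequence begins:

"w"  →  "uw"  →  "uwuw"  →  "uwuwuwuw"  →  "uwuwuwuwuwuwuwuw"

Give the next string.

uwuwuwuwuwuwuwuwuwuwuwuwuwuwuwuw

φ(uwuwuwuwuwuwuwuw) expands symbol-by-symbol to uw uw uw uw uw uw uw uw uw uw uw uw uw uw uw uw; joining the 16 pieces gives the next term.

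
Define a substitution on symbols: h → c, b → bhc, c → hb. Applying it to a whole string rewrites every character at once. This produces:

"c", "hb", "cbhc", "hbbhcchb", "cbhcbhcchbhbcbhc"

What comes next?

Replace each of the 16 characters of cbhcbhcchbhbcbhc in place — hb bhc c hb bhc c hb hb c bhc c bhc hb bhc c hb — and concatenate.

hbbhcchbbhcchbhbcbhccbhchbbhcchb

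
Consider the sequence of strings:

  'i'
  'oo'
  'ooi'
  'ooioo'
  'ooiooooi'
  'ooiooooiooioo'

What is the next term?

This is a Fibonacci-style word recurrence s(k) = s(k−1)·s(k−2): e.g. oo·i = ooi.
Continuing: ooiooooiooioo · ooiooooi gives term 7.

ooiooooiooiooooiooooi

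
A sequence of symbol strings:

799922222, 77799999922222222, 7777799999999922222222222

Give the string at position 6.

7777777777799999999999999999922222222222222222222

Each string has the form 7^{2n-1} 9^{3n} 2^{3n+2} (n = 1, 2, …).
For term 6, n = 6, so the run lengths are 11, 18, 20.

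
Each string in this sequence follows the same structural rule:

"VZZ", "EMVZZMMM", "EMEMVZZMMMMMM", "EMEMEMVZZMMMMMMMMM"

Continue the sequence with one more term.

s(k+1) = EM·s(k)·MMM, so each term gains EM as a prefix and MMM as a suffix.
So the next term is EM·EMEMEMVZZMMMMMMMMM·MMM.

EMEMEMEMVZZMMMMMMMMMMMM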